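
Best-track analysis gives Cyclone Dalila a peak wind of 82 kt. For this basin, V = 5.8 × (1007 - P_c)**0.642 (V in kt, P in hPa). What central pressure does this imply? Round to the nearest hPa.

945 hPa

ΔP = (V / 5.8)^(1/0.642) = (82/5.8)^1.558.
82/5.8 = 14.138; 14.138^1.558 ≈ 61.93 hPa.
P_c = 1007 − 61.93 = 945.07 ≈ 945 hPa.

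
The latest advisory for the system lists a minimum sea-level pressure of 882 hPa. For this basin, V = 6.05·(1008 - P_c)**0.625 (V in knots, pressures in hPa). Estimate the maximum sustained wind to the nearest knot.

ΔP = 1008 − 882 = 126 hPa.
126^0.625 ≈ 20.546.
V ≈ 6.05 × 20.546 ≈ 124.3 kt.

124 kt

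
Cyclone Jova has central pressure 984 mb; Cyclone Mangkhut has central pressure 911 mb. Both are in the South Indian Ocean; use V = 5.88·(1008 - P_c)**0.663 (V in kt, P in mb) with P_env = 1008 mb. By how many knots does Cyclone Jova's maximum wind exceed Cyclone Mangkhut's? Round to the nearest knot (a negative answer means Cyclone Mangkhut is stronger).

-74 kt

Cyclone Jova: ΔP = 24; V ≈ 5.88 × 24^0.663 ≈ 48.36 kt.
Cyclone Mangkhut: ΔP = 97; V ≈ 5.88 × 97^0.663 ≈ 122.07 kt.
Difference ≈ 48.36 − 122.07 = -73.71 → -74 kt.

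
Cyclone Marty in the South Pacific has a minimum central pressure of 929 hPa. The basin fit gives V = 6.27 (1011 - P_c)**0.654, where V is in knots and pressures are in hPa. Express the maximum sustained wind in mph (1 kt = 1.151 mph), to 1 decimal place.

128.8 mph

ΔP = 1011 − 929 = 82 hPa.
V ≈ 6.27 × 82^0.654 = 6.27 × 17.850 ≈ 111.918 kt.
111.918 × 1.151 ≈ 128.82 mph → 128.8 mph.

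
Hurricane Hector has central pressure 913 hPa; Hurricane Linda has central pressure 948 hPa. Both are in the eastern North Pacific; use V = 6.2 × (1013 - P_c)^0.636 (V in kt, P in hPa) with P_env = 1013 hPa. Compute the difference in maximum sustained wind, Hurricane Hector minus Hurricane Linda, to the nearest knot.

28 kt

Hurricane Hector: ΔP = 100; V ≈ 6.2 × 100^0.636 ≈ 115.98 kt.
Hurricane Linda: ΔP = 65; V ≈ 6.2 × 65^0.636 ≈ 88.19 kt.
Difference ≈ 115.98 − 88.19 = 27.79 → 28 kt.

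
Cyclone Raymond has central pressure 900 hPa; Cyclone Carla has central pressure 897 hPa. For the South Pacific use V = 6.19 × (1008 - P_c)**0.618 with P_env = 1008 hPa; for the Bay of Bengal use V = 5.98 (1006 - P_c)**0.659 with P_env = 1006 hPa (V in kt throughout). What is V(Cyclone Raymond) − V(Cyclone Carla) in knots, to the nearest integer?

Cyclone Raymond: ΔP = 108; V ≈ 6.19 × 108^0.618 ≈ 111.78 kt.
Cyclone Carla: ΔP = 109; V ≈ 5.98 × 109^0.659 ≈ 131.63 kt.
Difference ≈ 111.78 − 131.63 = -19.85 → -20 kt.

-20 kt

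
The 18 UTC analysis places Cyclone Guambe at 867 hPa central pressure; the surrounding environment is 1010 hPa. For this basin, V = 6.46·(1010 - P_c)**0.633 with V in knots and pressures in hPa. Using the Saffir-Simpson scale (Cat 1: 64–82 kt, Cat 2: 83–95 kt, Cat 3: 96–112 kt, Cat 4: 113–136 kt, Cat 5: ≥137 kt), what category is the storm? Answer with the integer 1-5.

5

ΔP = 1010 − 867 = 143 hPa.
V ≈ 6.46 × 143^0.633 = 6.46 × 23.14 ≈ 149 kt.
149 kt falls in the Category 5 band.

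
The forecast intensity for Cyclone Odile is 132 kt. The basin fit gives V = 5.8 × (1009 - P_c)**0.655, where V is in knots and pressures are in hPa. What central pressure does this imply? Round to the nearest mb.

ΔP = (V / 5.8)^(1/0.655) = (132/5.8)^1.527.
132/5.8 = 22.759; 22.759^1.527 ≈ 118.03 mb.
P_c = 1009 − 118.03 = 890.97 ≈ 891 mb.

891 mb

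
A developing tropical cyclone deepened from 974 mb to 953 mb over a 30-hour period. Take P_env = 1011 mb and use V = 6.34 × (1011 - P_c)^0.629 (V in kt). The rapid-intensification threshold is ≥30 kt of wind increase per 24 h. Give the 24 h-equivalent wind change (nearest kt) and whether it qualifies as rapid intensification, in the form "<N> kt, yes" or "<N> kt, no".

V₁: ΔP = 37, V ≈ 6.34 × 37^0.629 ≈ 61.45 kt.
V₂: ΔP = 58, V ≈ 6.34 × 58^0.629 ≈ 81.52 kt.
ΔV over 30 h = 20.07 kt → 24 h equivalent = 20.07 × 24/30 ≈ 16.06 kt.
16 kt < 30 kt ⇒ not rapid intensification.

16 kt, no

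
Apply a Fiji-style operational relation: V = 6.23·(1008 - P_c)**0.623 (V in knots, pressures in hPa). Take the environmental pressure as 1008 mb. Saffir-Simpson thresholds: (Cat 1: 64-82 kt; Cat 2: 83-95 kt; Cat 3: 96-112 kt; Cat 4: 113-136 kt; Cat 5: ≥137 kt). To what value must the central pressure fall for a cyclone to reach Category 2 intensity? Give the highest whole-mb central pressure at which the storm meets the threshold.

Category 2 begins at V = 83 kt.
Required ΔP = (83/6.23)^(1/0.623) = 13.323^1.605 ≈ 63.84 mb.
P_c ≤ 1008 − 63.84 = 944.16, so the highest integer P_c is 944 mb.

944 mb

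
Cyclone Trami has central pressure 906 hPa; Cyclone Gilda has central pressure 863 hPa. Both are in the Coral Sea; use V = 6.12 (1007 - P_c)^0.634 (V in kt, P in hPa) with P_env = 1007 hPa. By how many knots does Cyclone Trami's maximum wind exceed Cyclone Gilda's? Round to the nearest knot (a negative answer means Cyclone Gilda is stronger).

-29 kt

Cyclone Trami: ΔP = 101; V ≈ 6.12 × 101^0.634 ≈ 114.15 kt.
Cyclone Gilda: ΔP = 144; V ≈ 6.12 × 144^0.634 ≈ 142.94 kt.
Difference ≈ 114.15 − 142.94 = -28.79 → -29 kt.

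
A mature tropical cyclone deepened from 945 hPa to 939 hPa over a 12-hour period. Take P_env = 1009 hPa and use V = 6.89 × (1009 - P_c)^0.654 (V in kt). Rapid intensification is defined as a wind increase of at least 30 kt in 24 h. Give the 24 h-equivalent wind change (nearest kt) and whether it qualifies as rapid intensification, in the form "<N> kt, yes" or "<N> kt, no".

13 kt, no

V₁: ΔP = 64, V ≈ 6.89 × 64^0.654 ≈ 104.58 kt.
V₂: ΔP = 70, V ≈ 6.89 × 70^0.654 ≈ 110.90 kt.
ΔV over 12 h = 6.32 kt → 24 h equivalent = 6.32 × 24/12 ≈ 12.64 kt.
13 kt < 30 kt ⇒ not rapid intensification.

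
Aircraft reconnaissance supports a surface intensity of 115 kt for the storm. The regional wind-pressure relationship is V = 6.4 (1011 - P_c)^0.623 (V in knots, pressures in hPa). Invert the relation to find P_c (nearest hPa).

908 hPa

ΔP = (V / 6.4)^(1/0.623) = (115/6.4)^1.605.
115/6.4 = 17.969; 17.969^1.605 ≈ 103.20 hPa.
P_c = 1011 − 103.20 = 907.80 ≈ 908 hPa.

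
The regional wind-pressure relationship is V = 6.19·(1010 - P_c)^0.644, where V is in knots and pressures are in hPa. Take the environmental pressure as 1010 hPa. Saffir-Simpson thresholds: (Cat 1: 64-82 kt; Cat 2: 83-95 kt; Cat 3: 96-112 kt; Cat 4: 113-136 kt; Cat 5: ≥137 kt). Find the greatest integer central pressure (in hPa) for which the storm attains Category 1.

972 hPa

Category 1 begins at V = 64 kt.
Required ΔP = (64/6.19)^(1/0.644) = 10.339^1.553 ≈ 37.61 hPa.
P_c ≤ 1010 − 37.61 = 972.39, so the highest integer P_c is 972 hPa.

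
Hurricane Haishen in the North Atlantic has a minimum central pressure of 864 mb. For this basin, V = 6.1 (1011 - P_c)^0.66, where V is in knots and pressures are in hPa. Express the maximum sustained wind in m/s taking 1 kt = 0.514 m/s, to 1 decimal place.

ΔP = 1011 − 864 = 147 mb.
V ≈ 6.1 × 147^0.66 = 6.1 × 26.942 ≈ 164.346 kt.
164.346 × 0.514 ≈ 84.47 m/s → 84.5 m/s.

84.5 m/s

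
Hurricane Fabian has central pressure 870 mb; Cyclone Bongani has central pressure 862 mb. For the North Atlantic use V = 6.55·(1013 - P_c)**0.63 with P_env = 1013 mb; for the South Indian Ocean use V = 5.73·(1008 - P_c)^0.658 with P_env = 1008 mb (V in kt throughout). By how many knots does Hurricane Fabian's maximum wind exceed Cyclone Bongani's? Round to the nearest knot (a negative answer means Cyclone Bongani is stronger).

-3 kt

Hurricane Fabian: ΔP = 143; V ≈ 6.55 × 143^0.63 ≈ 149.31 kt.
Cyclone Bongani: ΔP = 146; V ≈ 5.73 × 146^0.658 ≈ 152.16 kt.
Difference ≈ 149.31 − 152.16 = -2.85 → -3 kt.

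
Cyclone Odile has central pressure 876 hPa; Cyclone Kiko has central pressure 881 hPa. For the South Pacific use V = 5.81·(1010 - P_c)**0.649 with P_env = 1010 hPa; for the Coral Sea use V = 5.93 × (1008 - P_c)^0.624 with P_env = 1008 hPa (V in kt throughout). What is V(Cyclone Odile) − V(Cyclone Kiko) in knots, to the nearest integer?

18 kt

Cyclone Odile: ΔP = 134; V ≈ 5.81 × 134^0.649 ≈ 139.53 kt.
Cyclone Kiko: ΔP = 127; V ≈ 5.93 × 127^0.624 ≈ 121.85 kt.
Difference ≈ 139.53 − 121.85 = 17.68 → 18 kt.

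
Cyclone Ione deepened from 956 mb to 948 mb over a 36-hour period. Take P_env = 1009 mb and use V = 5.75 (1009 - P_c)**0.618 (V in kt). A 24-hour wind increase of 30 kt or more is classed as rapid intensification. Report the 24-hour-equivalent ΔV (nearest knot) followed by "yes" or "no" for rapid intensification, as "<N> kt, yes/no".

V₁: ΔP = 53, V ≈ 5.75 × 53^0.618 ≈ 66.88 kt.
V₂: ΔP = 61, V ≈ 5.75 × 61^0.618 ≈ 72.95 kt.
ΔV over 36 h = 6.07 kt → 24 h equivalent = 6.07 × 24/36 ≈ 4.05 kt.
4 kt < 30 kt ⇒ not rapid intensification.

4 kt, no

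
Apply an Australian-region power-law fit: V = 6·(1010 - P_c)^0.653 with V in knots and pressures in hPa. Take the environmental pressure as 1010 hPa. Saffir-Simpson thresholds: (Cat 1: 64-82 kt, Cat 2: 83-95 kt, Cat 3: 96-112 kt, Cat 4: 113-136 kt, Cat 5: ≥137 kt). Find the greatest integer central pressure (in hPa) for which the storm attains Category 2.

954 hPa

Category 2 begins at V = 83 kt.
Required ΔP = (83/6)^(1/0.653) = 13.833^1.531 ≈ 55.87 hPa.
P_c ≤ 1010 − 55.87 = 954.13, so the highest integer P_c is 954 hPa.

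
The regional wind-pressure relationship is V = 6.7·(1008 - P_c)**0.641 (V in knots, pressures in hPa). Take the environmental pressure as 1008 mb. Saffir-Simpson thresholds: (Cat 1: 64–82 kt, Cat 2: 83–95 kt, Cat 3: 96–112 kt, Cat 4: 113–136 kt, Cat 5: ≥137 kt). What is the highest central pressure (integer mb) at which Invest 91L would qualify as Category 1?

974 mb

Category 1 begins at V = 64 kt.
Required ΔP = (64/6.7)^(1/0.641) = 9.552^1.560 ≈ 33.81 mb.
P_c ≤ 1008 − 33.81 = 974.19, so the highest integer P_c is 974 mb.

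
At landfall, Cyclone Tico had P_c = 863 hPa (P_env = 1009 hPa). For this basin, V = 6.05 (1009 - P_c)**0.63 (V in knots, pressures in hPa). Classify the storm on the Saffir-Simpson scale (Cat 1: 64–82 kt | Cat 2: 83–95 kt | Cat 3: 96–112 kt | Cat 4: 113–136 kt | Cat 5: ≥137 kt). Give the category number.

ΔP = 1009 − 863 = 146 hPa.
V ≈ 6.05 × 146^0.63 = 6.05 × 23.10 ≈ 140 kt.
140 kt falls in the Category 5 band.

5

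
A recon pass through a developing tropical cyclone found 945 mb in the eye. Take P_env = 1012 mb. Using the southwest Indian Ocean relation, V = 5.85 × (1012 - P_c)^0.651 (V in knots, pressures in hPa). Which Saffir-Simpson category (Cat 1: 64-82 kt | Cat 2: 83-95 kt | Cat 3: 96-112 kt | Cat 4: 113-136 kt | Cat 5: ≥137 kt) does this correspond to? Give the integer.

ΔP = 1012 − 945 = 67 mb.
V ≈ 5.85 × 67^0.651 = 5.85 × 15.44 ≈ 90 kt.
90 kt falls in the Category 2 band.

2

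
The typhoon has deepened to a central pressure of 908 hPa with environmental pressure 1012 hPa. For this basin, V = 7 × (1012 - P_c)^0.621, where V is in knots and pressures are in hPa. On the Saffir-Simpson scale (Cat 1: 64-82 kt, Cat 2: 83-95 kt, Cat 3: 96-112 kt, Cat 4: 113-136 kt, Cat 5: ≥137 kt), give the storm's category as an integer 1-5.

ΔP = 1012 − 908 = 104 hPa.
V ≈ 7 × 104^0.621 = 7 × 17.89 ≈ 125 kt.
125 kt falls in the Category 4 band.

4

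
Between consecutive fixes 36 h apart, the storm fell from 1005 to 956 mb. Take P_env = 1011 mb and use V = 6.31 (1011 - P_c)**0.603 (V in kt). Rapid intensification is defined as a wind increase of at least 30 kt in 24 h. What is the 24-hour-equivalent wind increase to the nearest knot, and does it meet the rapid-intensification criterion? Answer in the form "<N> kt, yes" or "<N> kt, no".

35 kt, yes

V₁: ΔP = 6, V ≈ 6.31 × 6^0.603 ≈ 18.59 kt.
V₂: ΔP = 55, V ≈ 6.31 × 55^0.603 ≈ 70.71 kt.
ΔV over 36 h = 52.12 kt → 24 h equivalent = 52.12 × 24/36 ≈ 34.75 kt.
35 kt ≥ 30 kt ⇒ rapid intensification.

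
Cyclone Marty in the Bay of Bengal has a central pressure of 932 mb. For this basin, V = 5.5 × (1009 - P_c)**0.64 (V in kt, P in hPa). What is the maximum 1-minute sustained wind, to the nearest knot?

89 kt

ΔP = 1009 − 932 = 77 mb.
77^0.64 ≈ 16.120.
V ≈ 5.5 × 16.120 ≈ 88.7 kt.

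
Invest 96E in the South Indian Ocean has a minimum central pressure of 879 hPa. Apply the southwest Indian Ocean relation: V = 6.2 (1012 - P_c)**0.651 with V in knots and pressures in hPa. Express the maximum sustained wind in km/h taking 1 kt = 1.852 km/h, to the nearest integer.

ΔP = 1012 − 879 = 133 hPa.
V ≈ 6.2 × 133^0.651 = 6.2 × 24.134 ≈ 149.630 kt.
149.630 × 1.852 ≈ 277.12 km/h → 277 km/h.

277 km/h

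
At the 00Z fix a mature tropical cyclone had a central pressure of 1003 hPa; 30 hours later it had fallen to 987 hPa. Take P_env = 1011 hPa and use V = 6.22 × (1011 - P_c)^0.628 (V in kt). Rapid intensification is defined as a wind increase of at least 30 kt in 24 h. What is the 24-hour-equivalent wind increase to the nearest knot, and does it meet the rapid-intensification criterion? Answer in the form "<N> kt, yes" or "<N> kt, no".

V₁: ΔP = 8, V ≈ 6.22 × 8^0.628 ≈ 22.96 kt.
V₂: ΔP = 24, V ≈ 6.22 × 24^0.628 ≈ 45.77 kt.
ΔV over 30 h = 22.81 kt → 24 h equivalent = 22.81 × 24/30 ≈ 18.25 kt.
18 kt < 30 kt ⇒ not rapid intensification.

18 kt, no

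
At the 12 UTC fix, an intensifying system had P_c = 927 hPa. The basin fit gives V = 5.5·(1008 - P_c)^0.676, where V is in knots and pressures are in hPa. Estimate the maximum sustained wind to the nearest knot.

ΔP = 1008 − 927 = 81 hPa.
81^0.676 ≈ 19.505.
V ≈ 5.5 × 19.505 ≈ 107.3 kt.

107 kt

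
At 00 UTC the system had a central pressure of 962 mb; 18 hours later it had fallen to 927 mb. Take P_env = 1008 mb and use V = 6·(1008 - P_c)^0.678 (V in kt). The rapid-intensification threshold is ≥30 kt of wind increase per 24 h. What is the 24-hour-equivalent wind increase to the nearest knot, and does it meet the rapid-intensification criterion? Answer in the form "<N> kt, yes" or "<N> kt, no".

50 kt, yes

V₁: ΔP = 46, V ≈ 6 × 46^0.678 ≈ 80.45 kt.
V₂: ΔP = 81, V ≈ 6 × 81^0.678 ≈ 118.06 kt.
ΔV over 18 h = 37.61 kt → 24 h equivalent = 37.61 × 24/18 ≈ 50.15 kt.
50 kt ≥ 30 kt ⇒ rapid intensification.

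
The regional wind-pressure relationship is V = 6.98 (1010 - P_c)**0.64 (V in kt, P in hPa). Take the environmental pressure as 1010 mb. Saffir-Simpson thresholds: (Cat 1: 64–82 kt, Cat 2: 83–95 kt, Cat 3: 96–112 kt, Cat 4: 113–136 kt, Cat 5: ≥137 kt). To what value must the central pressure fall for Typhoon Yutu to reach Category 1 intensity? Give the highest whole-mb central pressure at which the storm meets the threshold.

978 mb

Category 1 begins at V = 64 kt.
Required ΔP = (64/6.98)^(1/0.64) = 9.169^1.562 ≈ 31.89 mb.
P_c ≤ 1010 − 31.89 = 978.11, so the highest integer P_c is 978 mb.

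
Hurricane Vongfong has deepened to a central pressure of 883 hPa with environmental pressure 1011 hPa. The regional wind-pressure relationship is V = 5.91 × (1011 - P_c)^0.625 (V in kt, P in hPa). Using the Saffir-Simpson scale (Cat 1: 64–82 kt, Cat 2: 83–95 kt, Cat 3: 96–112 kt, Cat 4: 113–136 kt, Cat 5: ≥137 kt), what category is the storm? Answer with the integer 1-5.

4

ΔP = 1011 − 883 = 128 hPa.
V ≈ 5.91 × 128^0.625 = 5.91 × 20.75 ≈ 123 kt.
123 kt falls in the Category 4 band.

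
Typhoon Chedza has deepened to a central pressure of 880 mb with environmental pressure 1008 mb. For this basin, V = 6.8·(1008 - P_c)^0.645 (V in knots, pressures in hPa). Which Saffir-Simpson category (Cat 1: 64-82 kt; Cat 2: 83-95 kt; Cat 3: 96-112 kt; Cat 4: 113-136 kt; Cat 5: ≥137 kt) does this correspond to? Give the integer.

5

ΔP = 1008 − 880 = 128 mb.
V ≈ 6.8 × 128^0.645 = 6.8 × 22.86 ≈ 155 kt.
155 kt falls in the Category 5 band.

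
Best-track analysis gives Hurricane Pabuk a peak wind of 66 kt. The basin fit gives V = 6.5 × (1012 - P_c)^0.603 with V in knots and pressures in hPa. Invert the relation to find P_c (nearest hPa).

ΔP = (V / 6.5)^(1/0.603) = (66/6.5)^1.658.
66/6.5 = 10.154; 10.154^1.658 ≈ 46.71 hPa.
P_c = 1012 − 46.71 = 965.29 ≈ 965 hPa.

965 hPa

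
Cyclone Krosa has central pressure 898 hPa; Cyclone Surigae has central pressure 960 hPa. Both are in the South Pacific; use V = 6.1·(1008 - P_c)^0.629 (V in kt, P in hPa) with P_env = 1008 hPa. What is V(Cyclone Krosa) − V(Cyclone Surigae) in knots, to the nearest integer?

Cyclone Krosa: ΔP = 110; V ≈ 6.1 × 110^0.629 ≈ 117.32 kt.
Cyclone Surigae: ΔP = 48; V ≈ 6.1 × 48^0.629 ≈ 69.64 kt.
Difference ≈ 117.32 − 69.64 = 47.68 → 48 kt.

48 kt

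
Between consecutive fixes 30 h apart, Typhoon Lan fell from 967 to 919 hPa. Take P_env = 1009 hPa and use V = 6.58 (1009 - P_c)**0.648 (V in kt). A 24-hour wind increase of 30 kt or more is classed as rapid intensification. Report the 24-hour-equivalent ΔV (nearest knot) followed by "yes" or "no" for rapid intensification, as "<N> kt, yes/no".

V₁: ΔP = 42, V ≈ 6.58 × 42^0.648 ≈ 74.15 kt.
V₂: ΔP = 90, V ≈ 6.58 × 90^0.648 ≈ 121.50 kt.
ΔV over 30 h = 47.35 kt → 24 h equivalent = 47.35 × 24/30 ≈ 37.88 kt.
38 kt ≥ 30 kt ⇒ rapid intensification.

38 kt, yes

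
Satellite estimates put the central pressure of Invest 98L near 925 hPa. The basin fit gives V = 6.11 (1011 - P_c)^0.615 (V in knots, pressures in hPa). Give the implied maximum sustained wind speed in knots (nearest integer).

95 kt

ΔP = 1011 − 925 = 86 hPa.
86^0.615 ≈ 15.478.
V ≈ 6.11 × 15.478 ≈ 94.6 kt.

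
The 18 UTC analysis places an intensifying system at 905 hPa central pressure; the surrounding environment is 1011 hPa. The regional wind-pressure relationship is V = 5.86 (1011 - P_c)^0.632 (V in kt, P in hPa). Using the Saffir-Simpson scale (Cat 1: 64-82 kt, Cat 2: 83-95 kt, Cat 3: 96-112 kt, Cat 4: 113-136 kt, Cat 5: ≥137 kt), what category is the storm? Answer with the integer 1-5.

3

ΔP = 1011 − 905 = 106 hPa.
V ≈ 5.86 × 106^0.632 = 5.86 × 19.05 ≈ 112 kt.
112 kt falls in the Category 3 band.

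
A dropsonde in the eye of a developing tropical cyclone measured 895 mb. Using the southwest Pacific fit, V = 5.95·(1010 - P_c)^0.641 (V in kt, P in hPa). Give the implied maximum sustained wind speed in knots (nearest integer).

ΔP = 1010 − 895 = 115 mb.
115^0.641 ≈ 20.937.
V ≈ 5.95 × 20.937 ≈ 124.6 kt.

125 kt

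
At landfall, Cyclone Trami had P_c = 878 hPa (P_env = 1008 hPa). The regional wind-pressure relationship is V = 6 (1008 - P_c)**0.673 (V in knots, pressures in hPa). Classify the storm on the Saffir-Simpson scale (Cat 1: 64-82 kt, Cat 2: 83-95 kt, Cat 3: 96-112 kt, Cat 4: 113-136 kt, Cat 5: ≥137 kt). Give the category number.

ΔP = 1008 − 878 = 130 hPa.
V ≈ 6 × 130^0.673 = 6 × 26.47 ≈ 159 kt.
159 kt falls in the Category 5 band.

5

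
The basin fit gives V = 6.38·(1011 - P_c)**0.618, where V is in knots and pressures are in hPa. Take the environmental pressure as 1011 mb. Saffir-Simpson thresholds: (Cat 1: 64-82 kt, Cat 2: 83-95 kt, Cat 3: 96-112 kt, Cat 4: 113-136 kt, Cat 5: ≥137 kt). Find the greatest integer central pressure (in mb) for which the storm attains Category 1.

Category 1 begins at V = 64 kt.
Required ΔP = (64/6.38)^(1/0.618) = 10.031^1.618 ≈ 41.72 mb.
P_c ≤ 1011 − 41.72 = 969.28, so the highest integer P_c is 969 mb.

969 mb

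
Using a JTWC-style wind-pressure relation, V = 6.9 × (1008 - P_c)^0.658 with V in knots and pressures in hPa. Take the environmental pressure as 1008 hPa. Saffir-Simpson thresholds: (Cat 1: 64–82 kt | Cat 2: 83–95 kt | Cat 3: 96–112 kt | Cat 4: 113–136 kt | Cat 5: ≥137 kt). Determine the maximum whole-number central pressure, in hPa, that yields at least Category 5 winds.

Category 5 begins at V = 137 kt.
Required ΔP = (137/6.9)^(1/0.658) = 19.855^1.520 ≈ 93.85 hPa.
P_c ≤ 1008 − 93.85 = 914.15, so the highest integer P_c is 914 hPa.

914 hPa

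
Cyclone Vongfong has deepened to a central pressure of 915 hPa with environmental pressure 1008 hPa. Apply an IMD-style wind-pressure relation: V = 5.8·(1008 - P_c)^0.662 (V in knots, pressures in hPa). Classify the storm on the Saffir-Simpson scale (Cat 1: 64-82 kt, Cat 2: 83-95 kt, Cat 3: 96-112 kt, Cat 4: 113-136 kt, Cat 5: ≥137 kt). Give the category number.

4

ΔP = 1008 − 915 = 93 hPa.
V ≈ 5.8 × 93^0.662 = 5.8 × 20.10 ≈ 117 kt.
117 kt falls in the Category 4 band.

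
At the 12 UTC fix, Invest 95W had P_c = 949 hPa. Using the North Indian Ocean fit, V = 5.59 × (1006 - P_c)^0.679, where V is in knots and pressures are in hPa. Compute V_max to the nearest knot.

87 kt

ΔP = 1006 − 949 = 57 hPa.
57^0.679 ≈ 15.568.
V ≈ 5.59 × 15.568 ≈ 87.0 kt.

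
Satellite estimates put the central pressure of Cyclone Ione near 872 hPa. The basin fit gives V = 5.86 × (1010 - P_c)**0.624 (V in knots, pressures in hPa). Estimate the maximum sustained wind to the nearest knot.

ΔP = 1010 − 872 = 138 hPa.
138^0.624 ≈ 21.641.
V ≈ 5.86 × 21.641 ≈ 126.8 kt.

127 kt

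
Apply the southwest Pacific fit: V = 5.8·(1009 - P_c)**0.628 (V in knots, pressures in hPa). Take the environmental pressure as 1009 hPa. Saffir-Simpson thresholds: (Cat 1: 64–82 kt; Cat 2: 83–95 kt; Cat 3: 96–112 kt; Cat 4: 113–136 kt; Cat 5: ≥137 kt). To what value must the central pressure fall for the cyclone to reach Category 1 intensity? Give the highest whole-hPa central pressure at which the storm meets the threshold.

963 hPa

Category 1 begins at V = 64 kt.
Required ΔP = (64/5.8)^(1/0.628) = 11.034^1.592 ≈ 45.75 hPa.
P_c ≤ 1009 − 45.75 = 963.25, so the highest integer P_c is 963 hPa.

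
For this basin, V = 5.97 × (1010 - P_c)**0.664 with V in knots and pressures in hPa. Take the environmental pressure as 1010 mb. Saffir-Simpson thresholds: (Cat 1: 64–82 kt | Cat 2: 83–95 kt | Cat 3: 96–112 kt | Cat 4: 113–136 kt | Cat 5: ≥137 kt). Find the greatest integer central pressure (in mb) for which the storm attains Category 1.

974 mb

Category 1 begins at V = 64 kt.
Required ΔP = (64/5.97)^(1/0.664) = 10.720^1.506 ≈ 35.61 mb.
P_c ≤ 1010 − 35.61 = 974.39, so the highest integer P_c is 974 mb.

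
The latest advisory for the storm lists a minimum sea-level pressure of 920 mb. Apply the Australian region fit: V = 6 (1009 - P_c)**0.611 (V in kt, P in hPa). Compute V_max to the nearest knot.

ΔP = 1009 − 920 = 89 mb.
89^0.611 ≈ 15.527.
V ≈ 6 × 15.527 ≈ 93.2 kt.

93 kt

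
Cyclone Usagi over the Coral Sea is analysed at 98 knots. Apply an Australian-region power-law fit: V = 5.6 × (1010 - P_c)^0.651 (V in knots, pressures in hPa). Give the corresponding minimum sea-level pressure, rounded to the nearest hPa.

929 hPa

ΔP = (V / 5.6)^(1/0.651) = (98/5.6)^1.536.
98/5.6 = 17.500; 17.500^1.536 ≈ 81.18 hPa.
P_c = 1010 − 81.18 = 928.82 ≈ 929 hPa.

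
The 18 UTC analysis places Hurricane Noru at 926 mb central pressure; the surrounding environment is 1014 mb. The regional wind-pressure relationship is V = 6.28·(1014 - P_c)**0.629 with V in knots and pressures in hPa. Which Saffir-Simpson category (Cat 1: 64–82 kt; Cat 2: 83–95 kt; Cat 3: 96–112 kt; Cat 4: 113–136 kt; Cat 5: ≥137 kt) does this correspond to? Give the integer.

3

ΔP = 1014 − 926 = 88 mb.
V ≈ 6.28 × 88^0.629 = 6.28 × 16.71 ≈ 105 kt.
105 kt falls in the Category 3 band.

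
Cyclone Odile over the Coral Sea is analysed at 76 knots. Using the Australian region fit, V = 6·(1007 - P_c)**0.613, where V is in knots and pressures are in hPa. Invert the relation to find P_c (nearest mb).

944 mb

ΔP = (V / 6)^(1/0.613) = (76/6)^1.631.
76/6 = 12.667; 12.667^1.631 ≈ 62.92 mb.
P_c = 1007 − 62.92 = 944.08 ≈ 944 mb.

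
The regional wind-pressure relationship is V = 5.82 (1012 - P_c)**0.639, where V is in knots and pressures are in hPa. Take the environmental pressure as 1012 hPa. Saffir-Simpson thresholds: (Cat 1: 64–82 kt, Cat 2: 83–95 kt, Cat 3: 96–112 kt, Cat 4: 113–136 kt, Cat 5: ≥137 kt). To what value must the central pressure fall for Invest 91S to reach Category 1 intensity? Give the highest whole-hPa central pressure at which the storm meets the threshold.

969 hPa

Category 1 begins at V = 64 kt.
Required ΔP = (64/5.82)^(1/0.639) = 10.997^1.565 ≈ 42.61 hPa.
P_c ≤ 1012 − 42.61 = 969.39, so the highest integer P_c is 969 hPa.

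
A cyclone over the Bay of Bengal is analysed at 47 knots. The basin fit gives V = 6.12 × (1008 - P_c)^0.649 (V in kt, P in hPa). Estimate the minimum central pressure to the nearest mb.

ΔP = (V / 6.12)^(1/0.649) = (47/6.12)^1.541.
47/6.12 = 7.680; 7.680^1.541 ≈ 23.13 mb.
P_c = 1008 − 23.13 = 984.87 ≈ 985 mb.

985 mb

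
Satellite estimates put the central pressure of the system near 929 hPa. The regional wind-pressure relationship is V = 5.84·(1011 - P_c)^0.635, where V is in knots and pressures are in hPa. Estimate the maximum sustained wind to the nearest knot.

ΔP = 1011 − 929 = 82 hPa.
82^0.635 ≈ 16.416.
V ≈ 5.84 × 16.416 ≈ 95.9 kt.

96 kt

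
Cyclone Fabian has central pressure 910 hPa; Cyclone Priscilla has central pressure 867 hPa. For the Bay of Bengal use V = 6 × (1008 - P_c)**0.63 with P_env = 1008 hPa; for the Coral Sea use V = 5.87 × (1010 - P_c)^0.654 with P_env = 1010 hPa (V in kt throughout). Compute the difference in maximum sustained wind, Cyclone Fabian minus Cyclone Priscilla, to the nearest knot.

-43 kt

Cyclone Fabian: ΔP = 98; V ≈ 6 × 98^0.63 ≈ 107.80 kt.
Cyclone Priscilla: ΔP = 143; V ≈ 5.87 × 143^0.654 ≈ 150.74 kt.
Difference ≈ 107.80 − 150.74 = -42.94 → -43 kt.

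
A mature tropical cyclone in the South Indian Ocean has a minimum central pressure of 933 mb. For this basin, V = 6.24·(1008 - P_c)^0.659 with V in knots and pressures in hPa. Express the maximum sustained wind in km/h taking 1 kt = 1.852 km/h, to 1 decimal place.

ΔP = 1008 − 933 = 75 mb.
V ≈ 6.24 × 75^0.659 = 6.24 × 17.205 ≈ 107.362 kt.
107.362 × 1.852 ≈ 198.83 km/h → 198.8 km/h.

198.8 km/h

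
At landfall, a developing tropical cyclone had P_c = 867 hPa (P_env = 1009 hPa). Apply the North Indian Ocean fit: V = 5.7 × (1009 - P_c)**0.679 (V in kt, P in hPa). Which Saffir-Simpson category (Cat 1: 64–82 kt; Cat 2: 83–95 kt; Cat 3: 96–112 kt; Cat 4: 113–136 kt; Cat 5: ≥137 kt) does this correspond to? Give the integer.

5

ΔP = 1009 − 867 = 142 hPa.
V ≈ 5.7 × 142^0.679 = 5.7 × 28.93 ≈ 165 kt.
165 kt falls in the Category 5 band.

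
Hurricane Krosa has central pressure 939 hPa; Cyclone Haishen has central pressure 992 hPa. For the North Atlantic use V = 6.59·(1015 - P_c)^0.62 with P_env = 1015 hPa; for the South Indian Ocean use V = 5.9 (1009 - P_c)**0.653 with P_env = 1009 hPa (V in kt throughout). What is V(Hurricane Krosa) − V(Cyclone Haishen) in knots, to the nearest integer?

59 kt

Hurricane Krosa: ΔP = 76; V ≈ 6.59 × 76^0.62 ≈ 96.60 kt.
Cyclone Haishen: ΔP = 17; V ≈ 5.9 × 17^0.653 ≈ 37.53 kt.
Difference ≈ 96.60 − 37.53 = 59.07 → 59 kt.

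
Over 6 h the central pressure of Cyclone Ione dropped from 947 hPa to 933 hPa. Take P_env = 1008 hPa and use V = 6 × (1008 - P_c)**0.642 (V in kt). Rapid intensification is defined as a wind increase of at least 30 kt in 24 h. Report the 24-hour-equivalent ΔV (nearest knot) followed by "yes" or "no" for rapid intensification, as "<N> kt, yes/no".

48 kt, yes

V₁: ΔP = 61, V ≈ 6 × 61^0.642 ≈ 84.01 kt.
V₂: ΔP = 75, V ≈ 6 × 75^0.642 ≈ 95.93 kt.
ΔV over 6 h = 11.92 kt → 24 h equivalent = 11.92 × 24/6 ≈ 47.68 kt.
48 kt ≥ 30 kt ⇒ rapid intensification.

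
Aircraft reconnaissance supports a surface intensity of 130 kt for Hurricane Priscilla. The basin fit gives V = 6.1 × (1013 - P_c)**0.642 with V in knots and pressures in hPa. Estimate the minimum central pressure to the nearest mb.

ΔP = (V / 6.1)^(1/0.642) = (130/6.1)^1.558.
130/6.1 = 21.311; 21.311^1.558 ≈ 117.35 mb.
P_c = 1013 − 117.35 = 895.65 ≈ 896 mb.

896 mb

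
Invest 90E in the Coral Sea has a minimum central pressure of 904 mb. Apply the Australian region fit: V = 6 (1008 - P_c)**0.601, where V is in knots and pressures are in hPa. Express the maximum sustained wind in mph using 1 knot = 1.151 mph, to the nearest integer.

113 mph

ΔP = 1008 − 904 = 104 mb.
V ≈ 6 × 104^0.601 = 6 × 16.302 ≈ 97.811 kt.
97.811 × 1.151 ≈ 112.58 mph → 113 mph.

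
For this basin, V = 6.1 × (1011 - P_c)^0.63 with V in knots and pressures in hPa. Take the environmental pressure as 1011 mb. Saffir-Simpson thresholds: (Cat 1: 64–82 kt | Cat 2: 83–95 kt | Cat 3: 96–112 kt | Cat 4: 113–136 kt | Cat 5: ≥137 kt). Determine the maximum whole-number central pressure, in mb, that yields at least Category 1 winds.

969 mb

Category 1 begins at V = 64 kt.
Required ΔP = (64/6.1)^(1/0.63) = 10.492^1.587 ≈ 41.73 mb.
P_c ≤ 1011 − 41.73 = 969.27, so the highest integer P_c is 969 mb.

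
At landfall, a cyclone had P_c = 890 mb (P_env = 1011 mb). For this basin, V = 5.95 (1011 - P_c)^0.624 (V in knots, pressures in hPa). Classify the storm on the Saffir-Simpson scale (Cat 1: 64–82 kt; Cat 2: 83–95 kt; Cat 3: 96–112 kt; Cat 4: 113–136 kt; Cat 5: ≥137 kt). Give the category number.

ΔP = 1011 − 890 = 121 mb.
V ≈ 5.95 × 121^0.624 = 5.95 × 19.94 ≈ 119 kt.
119 kt falls in the Category 4 band.

4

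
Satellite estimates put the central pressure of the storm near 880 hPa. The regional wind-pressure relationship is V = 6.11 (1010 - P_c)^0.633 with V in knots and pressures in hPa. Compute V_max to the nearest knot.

133 kt

ΔP = 1010 − 880 = 130 hPa.
130^0.633 ≈ 21.783.
V ≈ 6.11 × 21.783 ≈ 133.1 kt.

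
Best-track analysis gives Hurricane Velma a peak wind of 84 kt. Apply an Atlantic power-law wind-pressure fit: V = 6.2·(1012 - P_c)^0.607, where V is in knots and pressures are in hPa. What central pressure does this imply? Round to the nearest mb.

939 mb

ΔP = (V / 6.2)^(1/0.607) = (84/6.2)^1.647.
84/6.2 = 13.548; 13.548^1.647 ≈ 73.24 mb.
P_c = 1012 − 73.24 = 938.76 ≈ 939 mb.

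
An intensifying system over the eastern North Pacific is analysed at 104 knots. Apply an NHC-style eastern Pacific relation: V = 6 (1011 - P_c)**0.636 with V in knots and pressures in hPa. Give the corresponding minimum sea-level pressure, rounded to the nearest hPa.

ΔP = (V / 6)^(1/0.636) = (104/6)^1.572.
104/6 = 17.333; 17.333^1.572 ≈ 88.70 hPa.
P_c = 1011 − 88.70 = 922.30 ≈ 922 hPa.

922 hPa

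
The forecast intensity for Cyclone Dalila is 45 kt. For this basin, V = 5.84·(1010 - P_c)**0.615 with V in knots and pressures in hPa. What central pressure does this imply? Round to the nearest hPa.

982 hPa

ΔP = (V / 5.84)^(1/0.615) = (45/5.84)^1.626.
45/5.84 = 7.705; 7.705^1.626 ≈ 27.67 hPa.
P_c = 1010 − 27.67 = 982.33 ≈ 982 hPa.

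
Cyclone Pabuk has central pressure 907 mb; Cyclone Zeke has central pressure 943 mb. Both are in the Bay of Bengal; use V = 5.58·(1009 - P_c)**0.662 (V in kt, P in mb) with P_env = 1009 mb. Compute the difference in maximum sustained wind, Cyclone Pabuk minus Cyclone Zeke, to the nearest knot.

Cyclone Pabuk: ΔP = 102; V ≈ 5.58 × 102^0.662 ≈ 119.21 kt.
Cyclone Zeke: ΔP = 66; V ≈ 5.58 × 66^0.662 ≈ 89.37 kt.
Difference ≈ 119.21 − 89.37 = 29.84 → 30 kt.

30 kt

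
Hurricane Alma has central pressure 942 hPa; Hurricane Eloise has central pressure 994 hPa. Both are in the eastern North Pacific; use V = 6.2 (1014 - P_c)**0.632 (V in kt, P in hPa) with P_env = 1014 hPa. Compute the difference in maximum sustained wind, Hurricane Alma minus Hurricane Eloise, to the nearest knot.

Hurricane Alma: ΔP = 72; V ≈ 6.2 × 72^0.632 ≈ 92.52 kt.
Hurricane Eloise: ΔP = 20; V ≈ 6.2 × 20^0.632 ≈ 41.18 kt.
Difference ≈ 92.52 − 41.18 = 51.34 → 51 kt.

51 kt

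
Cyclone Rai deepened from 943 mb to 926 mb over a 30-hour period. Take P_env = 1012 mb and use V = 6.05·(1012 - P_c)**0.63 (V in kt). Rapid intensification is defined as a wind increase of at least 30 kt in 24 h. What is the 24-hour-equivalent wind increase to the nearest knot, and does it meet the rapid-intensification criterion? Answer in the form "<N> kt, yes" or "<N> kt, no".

10 kt, no

V₁: ΔP = 69, V ≈ 6.05 × 69^0.63 ≈ 87.14 kt.
V₂: ΔP = 86, V ≈ 6.05 × 86^0.63 ≈ 100.11 kt.
ΔV over 30 h = 12.97 kt → 24 h equivalent = 12.97 × 24/30 ≈ 10.38 kt.
10 kt < 30 kt ⇒ not rapid intensification.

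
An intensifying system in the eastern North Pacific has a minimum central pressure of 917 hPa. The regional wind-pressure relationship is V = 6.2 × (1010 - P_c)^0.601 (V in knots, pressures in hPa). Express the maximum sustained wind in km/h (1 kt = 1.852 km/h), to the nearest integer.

ΔP = 1010 − 917 = 93 hPa.
V ≈ 6.2 × 93^0.601 = 6.2 × 15.243 ≈ 94.504 kt.
94.504 × 1.852 ≈ 175.02 km/h → 175 km/h.

175 km/h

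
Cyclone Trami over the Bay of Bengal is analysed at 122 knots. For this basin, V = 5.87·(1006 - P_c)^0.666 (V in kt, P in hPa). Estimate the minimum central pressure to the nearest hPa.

911 hPa

ΔP = (V / 5.87)^(1/0.666) = (122/5.87)^1.502.
122/5.87 = 20.784; 20.784^1.502 ≈ 95.18 hPa.
P_c = 1006 − 95.18 = 910.82 ≈ 911 hPa.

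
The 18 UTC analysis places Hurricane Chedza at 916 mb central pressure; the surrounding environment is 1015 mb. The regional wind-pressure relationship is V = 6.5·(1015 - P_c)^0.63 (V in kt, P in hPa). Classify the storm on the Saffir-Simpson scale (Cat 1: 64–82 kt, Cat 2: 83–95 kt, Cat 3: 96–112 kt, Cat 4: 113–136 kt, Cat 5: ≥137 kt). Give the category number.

4

ΔP = 1015 − 916 = 99 mb.
V ≈ 6.5 × 99^0.63 = 6.5 × 18.08 ≈ 118 kt.
118 kt falls in the Category 4 band.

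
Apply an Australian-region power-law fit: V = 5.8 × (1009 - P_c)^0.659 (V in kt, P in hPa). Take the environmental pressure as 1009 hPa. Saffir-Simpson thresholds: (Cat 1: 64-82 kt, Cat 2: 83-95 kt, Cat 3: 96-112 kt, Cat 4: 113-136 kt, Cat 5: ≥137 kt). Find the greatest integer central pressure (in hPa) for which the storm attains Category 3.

938 hPa

Category 3 begins at V = 96 kt.
Required ΔP = (96/5.8)^(1/0.659) = 16.552^1.517 ≈ 70.72 hPa.
P_c ≤ 1009 − 70.72 = 938.28, so the highest integer P_c is 938 hPa.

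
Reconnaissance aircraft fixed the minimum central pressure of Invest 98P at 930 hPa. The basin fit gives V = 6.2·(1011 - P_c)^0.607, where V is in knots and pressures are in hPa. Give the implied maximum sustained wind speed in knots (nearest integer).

ΔP = 1011 − 930 = 81 hPa.
81^0.607 ≈ 14.403.
V ≈ 6.2 × 14.403 ≈ 89.3 kt.

89 kt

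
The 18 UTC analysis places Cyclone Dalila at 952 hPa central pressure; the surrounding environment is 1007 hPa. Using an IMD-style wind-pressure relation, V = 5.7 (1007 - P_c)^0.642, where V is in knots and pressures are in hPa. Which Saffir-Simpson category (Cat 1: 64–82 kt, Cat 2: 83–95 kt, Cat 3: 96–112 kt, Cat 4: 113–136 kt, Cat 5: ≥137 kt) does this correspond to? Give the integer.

ΔP = 1007 − 952 = 55 hPa.
V ≈ 5.7 × 55^0.642 = 5.7 × 13.10 ≈ 75 kt.
75 kt falls in the Category 1 band.

1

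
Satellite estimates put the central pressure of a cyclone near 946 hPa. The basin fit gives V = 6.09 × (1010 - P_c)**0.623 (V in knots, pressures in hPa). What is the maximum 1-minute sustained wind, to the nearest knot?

ΔP = 1010 − 946 = 64 hPa.
64^0.623 ≈ 13.343.
V ≈ 6.09 × 13.343 ≈ 81.3 kt.

81 kt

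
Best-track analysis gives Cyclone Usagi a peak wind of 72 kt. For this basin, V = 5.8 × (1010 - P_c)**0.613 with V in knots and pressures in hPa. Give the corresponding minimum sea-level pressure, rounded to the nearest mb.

949 mb

ΔP = (V / 5.8)^(1/0.613) = (72/5.8)^1.631.
72/5.8 = 12.414; 12.414^1.631 ≈ 60.88 mb.
P_c = 1010 − 60.88 = 949.12 ≈ 949 mb.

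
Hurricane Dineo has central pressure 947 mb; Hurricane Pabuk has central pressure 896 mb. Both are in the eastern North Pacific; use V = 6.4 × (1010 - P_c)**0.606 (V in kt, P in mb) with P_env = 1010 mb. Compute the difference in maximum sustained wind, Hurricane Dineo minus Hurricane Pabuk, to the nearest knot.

Hurricane Dineo: ΔP = 63; V ≈ 6.4 × 63^0.606 ≈ 78.81 kt.
Hurricane Pabuk: ΔP = 114; V ≈ 6.4 × 114^0.606 ≈ 112.89 kt.
Difference ≈ 78.81 − 112.89 = -34.08 → -34 kt.

-34 kt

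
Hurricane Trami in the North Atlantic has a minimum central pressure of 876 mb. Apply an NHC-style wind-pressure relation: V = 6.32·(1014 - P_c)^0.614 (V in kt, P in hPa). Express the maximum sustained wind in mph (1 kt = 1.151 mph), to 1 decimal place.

149.9 mph

ΔP = 1014 − 876 = 138 mb.
V ≈ 6.32 × 138^0.614 = 6.32 × 20.601 ≈ 130.198 kt.
130.198 × 1.151 ≈ 149.86 mph → 149.9 mph.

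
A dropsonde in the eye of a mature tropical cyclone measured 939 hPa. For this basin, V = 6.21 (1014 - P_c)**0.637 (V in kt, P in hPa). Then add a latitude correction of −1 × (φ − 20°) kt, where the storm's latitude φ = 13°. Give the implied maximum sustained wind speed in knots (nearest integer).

104 kt

ΔP = 1014 − 939 = 75 hPa.
75^0.637 ≈ 15.646.
V ≈ 6.21 × 15.646 ≈ 97.2 kt.
Latitude correction: −1 × (13 − 20) = 7 kt.
Corrected V ≈ 104.2 kt → 104 kt.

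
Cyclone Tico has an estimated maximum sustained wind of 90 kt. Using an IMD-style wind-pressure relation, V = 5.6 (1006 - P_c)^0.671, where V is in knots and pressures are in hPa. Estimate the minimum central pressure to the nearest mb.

ΔP = (V / 5.6)^(1/0.671) = (90/5.6)^1.490.
90/5.6 = 16.071; 16.071^1.490 ≈ 62.72 mb.
P_c = 1006 − 62.72 = 943.28 ≈ 943 mb.

943 mb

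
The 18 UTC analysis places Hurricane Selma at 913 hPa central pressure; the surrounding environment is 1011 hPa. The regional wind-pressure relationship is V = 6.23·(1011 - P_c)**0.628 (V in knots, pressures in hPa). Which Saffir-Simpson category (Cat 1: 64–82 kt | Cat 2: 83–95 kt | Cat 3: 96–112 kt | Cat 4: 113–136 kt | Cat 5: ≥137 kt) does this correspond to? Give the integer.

ΔP = 1011 − 913 = 98 hPa.
V ≈ 6.23 × 98^0.628 = 6.23 × 17.80 ≈ 111 kt.
111 kt falls in the Category 3 band.

3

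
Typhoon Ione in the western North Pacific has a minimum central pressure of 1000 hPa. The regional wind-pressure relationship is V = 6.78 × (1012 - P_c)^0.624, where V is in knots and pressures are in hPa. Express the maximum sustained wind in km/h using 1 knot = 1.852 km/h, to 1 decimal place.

59.2 km/h

ΔP = 1012 − 1000 = 12 hPa.
V ≈ 6.78 × 12^0.624 = 6.78 × 4.714 ≈ 31.962 kt.
31.962 × 1.852 ≈ 59.19 km/h → 59.2 km/h.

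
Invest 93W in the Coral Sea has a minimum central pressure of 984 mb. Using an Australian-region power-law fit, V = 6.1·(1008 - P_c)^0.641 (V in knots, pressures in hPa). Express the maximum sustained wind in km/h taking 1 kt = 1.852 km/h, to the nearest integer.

87 km/h

ΔP = 1008 − 984 = 24 mb.
V ≈ 6.1 × 24^0.641 = 6.1 × 7.669 ≈ 46.778 kt.
46.778 × 1.852 ≈ 86.63 km/h → 87 km/h.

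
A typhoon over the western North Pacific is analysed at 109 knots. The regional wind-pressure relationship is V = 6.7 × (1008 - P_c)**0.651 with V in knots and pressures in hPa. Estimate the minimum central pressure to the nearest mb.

935 mb

ΔP = (V / 6.7)^(1/0.651) = (109/6.7)^1.536.
109/6.7 = 16.269; 16.269^1.536 ≈ 72.57 mb.
P_c = 1008 − 72.57 = 935.43 ≈ 935 mb.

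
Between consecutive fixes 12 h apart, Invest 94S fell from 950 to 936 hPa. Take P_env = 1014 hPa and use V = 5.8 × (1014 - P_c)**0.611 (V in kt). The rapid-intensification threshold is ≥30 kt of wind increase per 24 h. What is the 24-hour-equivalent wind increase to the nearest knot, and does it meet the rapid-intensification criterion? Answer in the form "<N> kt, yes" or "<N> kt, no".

19 kt, no

V₁: ΔP = 64, V ≈ 5.8 × 64^0.611 ≈ 73.62 kt.
V₂: ΔP = 78, V ≈ 5.8 × 78^0.611 ≈ 83.08 kt.
ΔV over 12 h = 9.46 kt → 24 h equivalent = 9.46 × 24/12 ≈ 18.92 kt.
19 kt < 30 kt ⇒ not rapid intensification.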